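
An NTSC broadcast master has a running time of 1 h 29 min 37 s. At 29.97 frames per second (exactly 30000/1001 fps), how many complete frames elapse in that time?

161148 frames

1 h 29 min 37 s = 5377 s.
Frames = 5377 × 30000/1001 = 161310000/1001 ≈ 161148.8511.
Complete frames: 161148.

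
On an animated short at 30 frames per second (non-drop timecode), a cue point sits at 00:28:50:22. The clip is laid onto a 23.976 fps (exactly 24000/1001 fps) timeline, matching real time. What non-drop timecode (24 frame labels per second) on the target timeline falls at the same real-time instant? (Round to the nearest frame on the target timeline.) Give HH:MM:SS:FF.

00:28:49:00

Source frame index: (0×3600 + 28×60 + 50) × 30 + 22 = 51922.
Real time: 51922 / (30) = 25961/15 s.
Target frame: (25961/15) × (24000/1001) = 3195200/77 ≈ 41496.104 → 41496.
At 24 labels/s: frame 41496 → 00:28:49:00.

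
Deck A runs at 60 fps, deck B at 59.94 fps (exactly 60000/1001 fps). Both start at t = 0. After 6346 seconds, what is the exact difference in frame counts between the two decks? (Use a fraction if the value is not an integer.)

A emits 60 × 6346 = 380760 frames; B emits 60000/1001 × 6346 = 380760000/1001.
Difference = 380760/1001 frames (≈ 380.3796); B is behind A.

380760/1001 frames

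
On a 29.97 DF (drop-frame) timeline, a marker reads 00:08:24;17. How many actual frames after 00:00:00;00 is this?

15121

Complete 10-minute blocks: 0, each 17982 frames → 0.
Remaining 8 whole minutes in the current block: 1800 + 7 × 1798 = 14386 frames.
Within the current minute: 24 × 30 + 17 − 2 = 735 (labels ;00/;01 skipped at this minute). Total = 0 + 14386 + 735 = 15121.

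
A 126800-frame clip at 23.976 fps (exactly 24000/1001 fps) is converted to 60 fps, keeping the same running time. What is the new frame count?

317317 frames

Target frames = source frames × (target rate / source rate) = 126800 × (60)/(24000/1001) = 126800 × 1001/400 = 317317.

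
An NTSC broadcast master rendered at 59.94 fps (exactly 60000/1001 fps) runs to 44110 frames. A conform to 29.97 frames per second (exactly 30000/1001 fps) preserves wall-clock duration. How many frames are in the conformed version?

Target frames = source frames × (target rate / source rate) = 44110 × (30000/1001)/(60000/1001) = 44110 × 1/2 = 22055.

22055 frames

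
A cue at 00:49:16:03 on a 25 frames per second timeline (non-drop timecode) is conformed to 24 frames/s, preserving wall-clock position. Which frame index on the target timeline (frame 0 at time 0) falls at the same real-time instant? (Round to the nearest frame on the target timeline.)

frame 70947

Source frame index: (0×3600 + 49×60 + 16) × 25 + 3 = 73903.
Real time: 73903 / (25) = 73903/25 s.
Target frame: (73903/25) × (24) = 1773672/25 ≈ 70946.880 → 70947.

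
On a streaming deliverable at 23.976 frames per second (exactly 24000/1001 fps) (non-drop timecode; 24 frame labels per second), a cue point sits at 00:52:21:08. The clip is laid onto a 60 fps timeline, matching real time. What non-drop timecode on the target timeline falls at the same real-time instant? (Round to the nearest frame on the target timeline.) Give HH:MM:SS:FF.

00:52:24:28

Source frame index: (0×3600 + 52×60 + 21) × 24 + 8 = 75392.
Real time: 75392 / (24000/1001) = 1179178/375 s.
Target frame: (1179178/375) × (60) = 4716712/25 ≈ 188668.480 → 188668.
At 60 labels/s: frame 188668 → 00:52:24:28.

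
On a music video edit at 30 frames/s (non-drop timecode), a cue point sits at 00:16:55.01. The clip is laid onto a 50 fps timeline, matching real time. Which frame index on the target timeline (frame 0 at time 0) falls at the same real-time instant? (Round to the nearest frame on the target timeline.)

frame 50752

Source frame index: (0×3600 + 16×60 + 55) × 30 + 1 = 30451.
Real time: 30451 / (30) = 30451/30 s.
Target frame: (30451/30) × (50) = 152255/3 ≈ 50751.667 → 50752.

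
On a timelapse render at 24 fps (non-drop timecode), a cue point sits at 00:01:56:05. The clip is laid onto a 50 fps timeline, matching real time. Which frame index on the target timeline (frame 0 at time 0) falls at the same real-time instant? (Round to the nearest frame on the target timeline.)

frame 5810

Source frame index: (0×3600 + 1×60 + 56) × 24 + 5 = 2789.
Real time: 2789 / (24) = 2789/24 s.
Target frame: (2789/24) × (50) = 69725/12 ≈ 5810.417 → 5810.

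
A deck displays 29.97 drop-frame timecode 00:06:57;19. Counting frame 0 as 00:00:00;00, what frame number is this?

12517

As if non-drop at 30 labels/s: (0 × 3600 + 6 × 60 + 57) × 30 + 19 = 12529.
Minute boundaries passed: 6; those not divisible by 10: 6 − 0 = 6; dropped labels = 2 × 6 = 12.
Actual frame index = 12529 − 12 = 12517.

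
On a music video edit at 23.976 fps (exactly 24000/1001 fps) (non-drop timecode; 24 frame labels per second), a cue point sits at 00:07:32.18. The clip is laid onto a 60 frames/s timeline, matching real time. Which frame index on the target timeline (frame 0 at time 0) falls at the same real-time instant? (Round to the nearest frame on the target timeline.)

frame 27192

Source frame index: (0×3600 + 7×60 + 32) × 24 + 18 = 10866.
Real time: 10866 / (24000/1001) = 1812811/4000 s.
Target frame: (1812811/4000) × (60) = 5438433/200 ≈ 27192.165 → 27192.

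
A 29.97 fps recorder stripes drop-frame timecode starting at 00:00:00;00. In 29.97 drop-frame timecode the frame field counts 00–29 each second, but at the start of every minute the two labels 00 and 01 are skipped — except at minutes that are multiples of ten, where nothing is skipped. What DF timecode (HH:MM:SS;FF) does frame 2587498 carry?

23:58:56;08

Ten DF minutes hold 17982 frames, so frame 2587498 lies in block 143 (frames 2571426–2589407) with 16072 frames into that block.
The block's first minute is 1800 frames and the rest 1798 each; 16072 frames reaches minute 8, so 143 × 18 + 8 × 2 = 2590 labels have been skipped so far.
Adding those back, label number 2587498 + 2590 = 2590088 at 30 labels/s is 86336 s + 8 f = 23 h 58 min 56 s frame 8, i.e. 23:58:56;08.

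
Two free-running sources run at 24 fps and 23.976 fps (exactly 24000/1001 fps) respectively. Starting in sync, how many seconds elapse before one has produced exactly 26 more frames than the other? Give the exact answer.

The gap grows by |24000/1001 − 24| = 24/1001 frames per second.
Time for a 26-frame gap: 26 ÷ (24/1001) = 13013/12 s.

13013/12 seconds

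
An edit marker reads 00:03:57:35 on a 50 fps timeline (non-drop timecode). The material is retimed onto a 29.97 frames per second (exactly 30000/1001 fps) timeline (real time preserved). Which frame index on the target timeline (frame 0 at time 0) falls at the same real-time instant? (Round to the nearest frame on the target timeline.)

Source frame index: (0×3600 + 3×60 + 57) × 50 + 35 = 11885.
Real time: 11885 / (50) = 2377/10 s.
Target frame: (2377/10) × (30000/1001) = 7131000/1001 ≈ 7123.876 → 7124.

frame 7124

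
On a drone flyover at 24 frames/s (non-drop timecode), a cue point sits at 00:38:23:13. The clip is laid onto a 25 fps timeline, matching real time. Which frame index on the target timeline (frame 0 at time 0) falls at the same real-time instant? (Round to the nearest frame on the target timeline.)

frame 57589

Source frame index: (0×3600 + 38×60 + 23) × 24 + 13 = 55285.
Real time: 55285 / (24) = 55285/24 s.
Target frame: (55285/24) × (25) = 1382125/24 ≈ 57588.542 → 57589.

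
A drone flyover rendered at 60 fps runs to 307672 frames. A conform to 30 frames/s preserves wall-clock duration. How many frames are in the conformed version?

Frames at target rate = 307672 × (30) / (60) = 153836.

153836 frames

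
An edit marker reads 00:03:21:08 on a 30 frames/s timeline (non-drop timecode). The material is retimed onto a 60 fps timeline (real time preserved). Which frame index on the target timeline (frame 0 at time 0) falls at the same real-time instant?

Source frame index: (0×3600 + 3×60 + 21) × 30 + 8 = 6038.
Real time: 6038 / (30) = 3019/15 s.
Target frame: (3019/15) × (60) = 12076.

frame 12076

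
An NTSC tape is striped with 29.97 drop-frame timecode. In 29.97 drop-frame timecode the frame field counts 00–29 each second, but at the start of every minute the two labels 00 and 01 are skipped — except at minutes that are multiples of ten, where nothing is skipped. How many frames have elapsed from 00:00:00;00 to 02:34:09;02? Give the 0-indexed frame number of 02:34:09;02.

Complete 10-minute blocks: 15, each 17982 frames → 269730.
Remaining 4 whole minutes in the current block: 1800 + 3 × 1798 = 7194 frames.
Within the current minute: 9 × 30 + 2 − 2 = 270 (labels ;00/;01 skipped at this minute). Total = 269730 + 7194 + 270 = 277194.

277194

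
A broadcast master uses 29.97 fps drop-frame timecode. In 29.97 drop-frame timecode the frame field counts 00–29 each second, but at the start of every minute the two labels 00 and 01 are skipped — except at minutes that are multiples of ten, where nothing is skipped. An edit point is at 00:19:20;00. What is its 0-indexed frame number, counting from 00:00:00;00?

34764

As if non-drop at 30 labels/s: (0 × 3600 + 19 × 60 + 20) × 30 + 0 = 34800.
Minute boundaries passed: 19; those not divisible by 10: 19 − 1 = 18; dropped labels = 2 × 18 = 36.
Actual frame index = 34800 − 36 = 34764.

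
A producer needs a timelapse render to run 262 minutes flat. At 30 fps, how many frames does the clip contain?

262 min = 15720 s.
Frames = 15720 × 30 = 471600.

471600 frames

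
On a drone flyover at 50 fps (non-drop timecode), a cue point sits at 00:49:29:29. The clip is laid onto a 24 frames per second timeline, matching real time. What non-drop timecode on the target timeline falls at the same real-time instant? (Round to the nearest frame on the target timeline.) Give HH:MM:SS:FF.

00:49:29:14

Source frame index: (0×3600 + 49×60 + 29) × 50 + 29 = 148479.
Real time: 148479 / (50) = 148479/50 s.
Target frame: (148479/50) × (24) = 1781748/25 ≈ 71269.920 → 71270.
At 24 labels/s: frame 71270 → 00:49:29:14.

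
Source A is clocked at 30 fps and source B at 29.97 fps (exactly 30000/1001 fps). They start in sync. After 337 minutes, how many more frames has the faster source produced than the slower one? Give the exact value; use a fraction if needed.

337 min = 20220 s.
A emits 30 × 20220 = 606600 frames; B emits 30000/1001 × 20220 = 606600000/1001.
Difference = 606600/1001 frames (≈ 605.9940); B is behind A.

606600/1001 frames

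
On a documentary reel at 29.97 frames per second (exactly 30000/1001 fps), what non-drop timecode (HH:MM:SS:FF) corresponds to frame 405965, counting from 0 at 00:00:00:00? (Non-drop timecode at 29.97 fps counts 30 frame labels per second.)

405965 ÷ 30 = 13532 full seconds, remainder 5 frames.
13532 s = 3 h 45 min 32 s.
Timecode: 03:45:32:05.

03:45:32:05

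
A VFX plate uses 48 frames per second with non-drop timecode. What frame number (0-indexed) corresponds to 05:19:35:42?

920442

Total seconds to the label: (5 × 3600 + 19 × 60 + 35) = 19175.
Frame index = 19175 × 48 + 42 = 920442.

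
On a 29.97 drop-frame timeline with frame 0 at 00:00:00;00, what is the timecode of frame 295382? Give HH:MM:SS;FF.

Ten DF minutes hold 17982 frames, so frame 295382 lies in block 16 (frames 287712–305693) with 7670 frames into that block.
The block's first minute is 1800 frames and the rest 1798 each; 7670 frames reaches minute 4, so 16 × 18 + 4 × 2 = 296 labels have been skipped so far.
Adding those back, label number 295382 + 296 = 295678 at 30 labels/s is 9855 s + 28 f = 2 h 44 min 15 s frame 28, i.e. 02:44:15;28.

02:44:15;28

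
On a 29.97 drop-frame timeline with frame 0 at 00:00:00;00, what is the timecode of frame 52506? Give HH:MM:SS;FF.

Ten DF minutes hold 17982 frames, so frame 52506 lies in block 2 (frames 35964–53945) with 16542 frames into that block.
The block's first minute is 1800 frames and the rest 1798 each; 16542 frames reaches minute 9, so 2 × 18 + 9 × 2 = 54 labels have been skipped so far.
Adding those back, label number 52506 + 54 = 52560 at 30 labels/s is 1752 s + 0 f = 0 h 29 min 12 s frame 0, i.e. 00:29:12;00.

00:29:12;00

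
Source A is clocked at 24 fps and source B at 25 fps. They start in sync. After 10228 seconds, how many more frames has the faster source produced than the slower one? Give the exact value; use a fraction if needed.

A emits 24 × 10228 = 245472 frames; B emits 25 × 10228 = 255700.
Difference = 10228 frames; B is ahead of A.

10228 frames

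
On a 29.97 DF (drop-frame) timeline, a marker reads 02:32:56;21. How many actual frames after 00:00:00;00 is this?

Complete 10-minute blocks: 15, each 17982 frames → 269730.
Remaining 2 whole minutes in the current block: 1800 + 1 × 1798 = 3598 frames.
Within the current minute: 56 × 30 + 21 − 2 = 1699 (labels ;00/;01 skipped at this minute). Total = 269730 + 3598 + 1699 = 275027.

275027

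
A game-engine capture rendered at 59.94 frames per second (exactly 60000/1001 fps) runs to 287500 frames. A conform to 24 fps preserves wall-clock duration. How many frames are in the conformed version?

Target frames = source frames × (target rate / source rate) = 287500 × (24)/(60000/1001) = 287500 × 1001/2500 = 115115.

115115 frames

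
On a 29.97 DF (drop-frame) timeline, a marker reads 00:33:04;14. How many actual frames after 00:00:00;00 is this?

59474

Complete 10-minute blocks: 3, each 17982 frames → 53946.
Remaining 3 whole minutes in the current block: 1800 + 2 × 1798 = 5396 frames.
Within the current minute: 4 × 30 + 14 − 2 = 132 (labels ;00/;01 skipped at this minute). Total = 53946 + 5396 + 132 = 59474.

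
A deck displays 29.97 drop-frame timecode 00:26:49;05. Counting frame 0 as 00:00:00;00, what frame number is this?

48227

Complete 10-minute blocks: 2, each 17982 frames → 35964.
Remaining 6 whole minutes in the current block: 1800 + 5 × 1798 = 10790 frames.
Within the current minute: 49 × 30 + 5 − 2 = 1473 (labels ;00/;01 skipped at this minute). Total = 35964 + 10790 + 1473 = 48227.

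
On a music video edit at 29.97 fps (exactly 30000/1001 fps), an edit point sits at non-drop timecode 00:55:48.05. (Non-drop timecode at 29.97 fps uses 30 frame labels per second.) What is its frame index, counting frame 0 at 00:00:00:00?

100445

Total seconds to the label: (0 × 3600 + 55 × 60 + 48) = 3348.
Frame index = 3348 × 30 + 5 = 100445.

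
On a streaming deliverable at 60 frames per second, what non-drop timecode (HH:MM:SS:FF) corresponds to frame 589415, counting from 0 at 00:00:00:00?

02:43:43:35

589415 ÷ 60 = 9823 full seconds, remainder 35 frames.
9823 s = 2 h 43 min 43 s.
Timecode: 02:43:43:35.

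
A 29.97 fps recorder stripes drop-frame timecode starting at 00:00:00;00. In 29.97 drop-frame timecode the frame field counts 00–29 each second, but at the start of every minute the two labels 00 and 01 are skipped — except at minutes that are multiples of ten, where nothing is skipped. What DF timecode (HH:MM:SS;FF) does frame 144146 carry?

01:20:09;20

Each 10-minute DF block holds 10 × 60 × 30 − 9 × 2 = 17982 frames. 144146 ÷ 17982 → 8 full blocks, remainder 290.
Within the partial block the first minute is 1800 frames and each further minute 1798, so 0 further minute boundaries passed. Total skipped labels = 18 × 8 + 2 × 0 = 144.
Non-drop label index = 144146 + 144 = 144290; at 30 labels/s that is 01:20:09:20, i.e. DF 01:20:09;20.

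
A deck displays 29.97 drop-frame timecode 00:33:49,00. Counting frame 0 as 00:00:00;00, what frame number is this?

60810

Complete 10-minute blocks: 3, each 17982 frames → 53946.
Remaining 3 whole minutes in the current block: 1800 + 2 × 1798 = 5396 frames.
Within the current minute: 49 × 30 + 0 − 2 = 1468 (labels ;00/;01 skipped at this minute). Total = 53946 + 5396 + 1468 = 60810.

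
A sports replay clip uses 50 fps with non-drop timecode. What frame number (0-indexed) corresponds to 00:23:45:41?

Total seconds to the label: (0 × 3600 + 23 × 60 + 45) = 1425.
Frame index = 1425 × 50 + 41 = 71291.

71291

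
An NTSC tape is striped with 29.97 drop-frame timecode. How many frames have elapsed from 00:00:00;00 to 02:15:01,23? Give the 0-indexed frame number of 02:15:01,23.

Complete 10-minute blocks: 13, each 17982 frames → 233766.
Remaining 5 whole minutes in the current block: 1800 + 4 × 1798 = 8992 frames.
Within the current minute: 1 × 30 + 23 − 2 = 51 (labels ;00/;01 skipped at this minute). Total = 233766 + 8992 + 51 = 242809.

242809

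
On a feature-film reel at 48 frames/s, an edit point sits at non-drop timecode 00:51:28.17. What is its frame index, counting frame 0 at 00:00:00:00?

frame 148241

Total seconds to the label: (0 × 3600 + 51 × 60 + 28) = 3088.
Frame index = 3088 × 48 + 17 = 148241.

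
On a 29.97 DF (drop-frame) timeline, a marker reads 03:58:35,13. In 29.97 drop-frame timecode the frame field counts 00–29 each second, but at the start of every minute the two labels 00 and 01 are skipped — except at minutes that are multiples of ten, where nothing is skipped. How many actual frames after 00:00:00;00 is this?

Complete 10-minute blocks: 23, each 17982 frames → 413586.
Remaining 8 whole minutes in the current block: 1800 + 7 × 1798 = 14386 frames.
Within the current minute: 35 × 30 + 13 − 2 = 1061 (labels ;00/;01 skipped at this minute). Total = 413586 + 14386 + 1061 = 429033.

429033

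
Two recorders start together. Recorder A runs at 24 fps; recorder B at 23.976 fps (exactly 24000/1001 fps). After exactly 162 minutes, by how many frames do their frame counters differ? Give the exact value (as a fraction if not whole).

233280/1001 frames

162 min = 9720 s.
A emits 24 × 9720 = 233280 frames; B emits 24000/1001 × 9720 = 233280000/1001.
Difference = 233280/1001 frames (≈ 233.0470); B is behind A.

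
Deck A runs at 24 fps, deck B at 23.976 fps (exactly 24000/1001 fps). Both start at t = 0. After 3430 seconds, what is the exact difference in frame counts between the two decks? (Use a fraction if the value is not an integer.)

A emits 24 × 3430 = 82320 frames; B emits 24000/1001 × 3430 = 11760000/143.
Difference = 11760/143 frames (≈ 82.2378); B is behind A.

11760/143 frames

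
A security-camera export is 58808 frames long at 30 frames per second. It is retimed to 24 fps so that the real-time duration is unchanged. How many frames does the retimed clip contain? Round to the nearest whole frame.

Frames at target rate = 58808 × (24) / (30) = 235232/5 ≈ 47046.400.
Nearest whole frame: 47046.

47046 frames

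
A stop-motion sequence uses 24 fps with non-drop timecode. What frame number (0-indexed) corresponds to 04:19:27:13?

373621

Total seconds to the label: (4 × 3600 + 19 × 60 + 27) = 15567.
Frame index = 15567 × 24 + 13 = 373621.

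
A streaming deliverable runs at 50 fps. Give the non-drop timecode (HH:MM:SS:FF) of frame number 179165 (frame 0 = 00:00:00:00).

00:59:43:15

179165 ÷ 50 = 3583 full seconds, remainder 15 frames.
3583 s = 0 h 59 min 43 s.
Timecode: 00:59:43:15.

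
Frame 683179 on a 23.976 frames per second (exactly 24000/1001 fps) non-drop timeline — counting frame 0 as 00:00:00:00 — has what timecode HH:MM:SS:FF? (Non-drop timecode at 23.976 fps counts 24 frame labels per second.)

683179 ÷ 24 = 28465 full seconds, remainder 19 frames.
28465 s = 7 h 54 min 25 s.
Timecode: 07:54:25:19.

07:54:25:19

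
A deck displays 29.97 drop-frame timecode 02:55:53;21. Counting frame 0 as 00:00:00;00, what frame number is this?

Complete 10-minute blocks: 17, each 17982 frames → 305694.
Remaining 5 whole minutes in the current block: 1800 + 4 × 1798 = 8992 frames.
Within the current minute: 53 × 30 + 21 − 2 = 1609 (labels ;00/;01 skipped at this minute). Total = 305694 + 8992 + 1609 = 316295.

316295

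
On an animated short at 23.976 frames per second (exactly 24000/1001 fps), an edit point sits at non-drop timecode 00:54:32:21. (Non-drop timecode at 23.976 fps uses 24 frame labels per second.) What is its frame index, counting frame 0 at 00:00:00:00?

Total seconds to the label: (0 × 3600 + 54 × 60 + 32) = 3272.
Frame index = 3272 × 24 + 21 = 78549.

frame 78549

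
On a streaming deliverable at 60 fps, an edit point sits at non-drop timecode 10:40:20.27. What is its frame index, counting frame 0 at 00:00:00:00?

Total seconds to the label: (10 × 3600 + 40 × 60 + 20) = 38420.
Frame index = 38420 × 60 + 27 = 2305227.

2305227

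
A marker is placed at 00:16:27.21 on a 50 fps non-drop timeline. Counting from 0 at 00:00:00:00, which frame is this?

Total seconds to the label: (0 × 3600 + 16 × 60 + 27) = 987.
Frame index = 987 × 50 + 21 = 49371.

frame 49371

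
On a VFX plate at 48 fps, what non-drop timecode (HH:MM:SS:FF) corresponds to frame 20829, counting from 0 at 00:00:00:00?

00:07:13:45

20829 ÷ 48 = 433 full seconds, remainder 45 frames.
433 s = 0 h 7 min 13 s.
Timecode: 00:07:13:45.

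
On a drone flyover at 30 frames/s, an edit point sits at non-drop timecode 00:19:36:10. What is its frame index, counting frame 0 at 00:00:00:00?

Total seconds to the label: (0 × 3600 + 19 × 60 + 36) = 1176.
Frame index = 1176 × 30 + 10 = 35290.

frame 35290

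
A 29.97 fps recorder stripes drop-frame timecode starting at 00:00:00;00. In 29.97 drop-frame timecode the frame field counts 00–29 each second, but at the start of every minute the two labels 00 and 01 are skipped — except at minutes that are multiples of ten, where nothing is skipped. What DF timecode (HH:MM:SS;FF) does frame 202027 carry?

01:52:20;29

Ten DF minutes hold 17982 frames, so frame 202027 lies in block 11 (frames 197802–215783) with 4225 frames into that block.
The block's first minute is 1800 frames and the rest 1798 each; 4225 frames reaches minute 2, so 11 × 18 + 2 × 2 = 202 labels have been skipped so far.
Adding those back, label number 202027 + 202 = 202229 at 30 labels/s is 6740 s + 29 f = 1 h 52 min 20 s frame 29, i.e. 01:52:20;29.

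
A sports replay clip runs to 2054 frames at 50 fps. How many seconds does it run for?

41.08 seconds

Running time = 2054 / (50) = 41.08 s.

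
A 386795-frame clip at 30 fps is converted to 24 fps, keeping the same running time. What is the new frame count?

Target frames = source frames × (target rate / source rate) = 386795 × (24)/(30) = 386795 × 4/5 = 309436.

309436 frames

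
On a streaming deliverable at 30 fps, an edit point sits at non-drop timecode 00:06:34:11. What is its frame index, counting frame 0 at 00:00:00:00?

11831

Total seconds to the label: (0 × 3600 + 6 × 60 + 34) = 394.
Frame index = 394 × 30 + 11 = 11831.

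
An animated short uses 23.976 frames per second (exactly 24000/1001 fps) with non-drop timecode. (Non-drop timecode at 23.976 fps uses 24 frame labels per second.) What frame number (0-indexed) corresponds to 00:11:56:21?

Total seconds to the label: (0 × 3600 + 11 × 60 + 56) = 716.
Frame index = 716 × 24 + 21 = 17205.

frame 17205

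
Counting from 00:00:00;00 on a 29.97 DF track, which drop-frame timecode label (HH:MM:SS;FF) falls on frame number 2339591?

21:41:04;13

Ten DF minutes hold 17982 frames, so frame 2339591 lies in block 130 (frames 2337660–2355641) with 1931 frames into that block.
The block's first minute is 1800 frames and the rest 1798 each; 1931 frames reaches minute 1, so 130 × 18 + 1 × 2 = 2342 labels have been skipped so far.
Adding those back, label number 2339591 + 2342 = 2341933 at 30 labels/s is 78064 s + 13 f = 21 h 41 min 4 s frame 13, i.e. 21:41:04;13.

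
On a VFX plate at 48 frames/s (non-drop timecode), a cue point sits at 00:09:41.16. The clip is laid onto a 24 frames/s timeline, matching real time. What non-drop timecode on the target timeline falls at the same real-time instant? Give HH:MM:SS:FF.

00:09:41:08

Source frame index: (0×3600 + 9×60 + 41) × 48 + 16 = 27904.
Real time: 27904 / (48) = 1744/3 s.
Target frame: (1744/3) × (24) = 13952.
At 24 labels/s: frame 13952 → 00:09:41:08.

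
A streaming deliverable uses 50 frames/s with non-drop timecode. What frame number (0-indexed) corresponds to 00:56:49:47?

Total seconds to the label: (0 × 3600 + 56 × 60 + 49) = 3409.
Frame index = 3409 × 50 + 47 = 170497.

frame 170497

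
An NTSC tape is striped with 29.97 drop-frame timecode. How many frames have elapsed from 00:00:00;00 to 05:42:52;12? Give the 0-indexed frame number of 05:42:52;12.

Complete 10-minute blocks: 34, each 17982 frames → 611388.
Remaining 2 whole minutes in the current block: 1800 + 1 × 1798 = 3598 frames.
Within the current minute: 52 × 30 + 12 − 2 = 1570 (labels ;00/;01 skipped at this minute). Total = 611388 + 3598 + 1570 = 616556.

616556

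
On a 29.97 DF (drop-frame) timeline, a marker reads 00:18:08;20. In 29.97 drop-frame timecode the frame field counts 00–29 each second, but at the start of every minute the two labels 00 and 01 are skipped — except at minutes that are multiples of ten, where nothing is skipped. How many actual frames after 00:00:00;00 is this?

Complete 10-minute blocks: 1, each 17982 frames → 17982.
Remaining 8 whole minutes in the current block: 1800 + 7 × 1798 = 14386 frames.
Within the current minute: 8 × 30 + 20 − 2 = 258 (labels ;00/;01 skipped at this minute). Total = 17982 + 14386 + 258 = 32626.

32626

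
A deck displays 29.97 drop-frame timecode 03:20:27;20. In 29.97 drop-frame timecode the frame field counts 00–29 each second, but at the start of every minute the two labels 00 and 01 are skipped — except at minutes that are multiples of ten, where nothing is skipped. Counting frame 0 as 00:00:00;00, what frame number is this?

360470

As if non-drop at 30 labels/s: (3 × 3600 + 20 × 60 + 27) × 30 + 20 = 360830.
Minute boundaries passed: 200; those not divisible by 10: 200 − 20 = 180; dropped labels = 2 × 180 = 360.
Actual frame index = 360830 − 360 = 360470.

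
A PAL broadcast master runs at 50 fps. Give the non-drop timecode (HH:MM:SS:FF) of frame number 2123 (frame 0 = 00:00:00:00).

2123 ÷ 50 = 42 full seconds, remainder 23 frames.
42 s = 0 h 0 min 42 s.
Timecode: 00:00:42:23.

00:00:42:23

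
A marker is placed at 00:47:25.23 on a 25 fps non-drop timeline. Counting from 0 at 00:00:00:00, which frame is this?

frame 71148

Total seconds to the label: (0 × 3600 + 47 × 60 + 25) = 2845.
Frame index = 2845 × 25 + 23 = 71148.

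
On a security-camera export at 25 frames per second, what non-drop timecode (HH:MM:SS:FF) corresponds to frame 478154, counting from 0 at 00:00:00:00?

478154 ÷ 25 = 19126 full seconds, remainder 4 frames.
19126 s = 5 h 18 min 46 s.
Timecode: 05:18:46:04.

05:18:46:04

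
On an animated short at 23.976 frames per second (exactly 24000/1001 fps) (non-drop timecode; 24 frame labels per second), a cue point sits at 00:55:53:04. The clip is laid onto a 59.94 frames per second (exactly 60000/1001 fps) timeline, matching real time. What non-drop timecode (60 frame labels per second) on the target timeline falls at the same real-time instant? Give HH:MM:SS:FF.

00:55:53:10

Source frame index: (0×3600 + 55×60 + 53) × 24 + 4 = 80476.
Real time: 80476 / (24000/1001) = 20139119/6000 s.
Target frame: (20139119/6000) × (60000/1001) = 201190.
At 60 labels/s: frame 201190 → 00:55:53:10.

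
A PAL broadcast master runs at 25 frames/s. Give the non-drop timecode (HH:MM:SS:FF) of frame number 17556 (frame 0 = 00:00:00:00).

17556 ÷ 25 = 702 full seconds, remainder 6 frames.
702 s = 0 h 11 min 42 s.
Timecode: 00:11:42:06.

00:11:42:06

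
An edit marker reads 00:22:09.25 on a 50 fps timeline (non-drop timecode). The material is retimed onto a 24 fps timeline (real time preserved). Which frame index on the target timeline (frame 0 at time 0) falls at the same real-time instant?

Source frame index: (0×3600 + 22×60 + 9) × 50 + 25 = 66475.
Real time: 66475 / (50) = 2659/2 s.
Target frame: (2659/2) × (24) = 31908.

frame 31908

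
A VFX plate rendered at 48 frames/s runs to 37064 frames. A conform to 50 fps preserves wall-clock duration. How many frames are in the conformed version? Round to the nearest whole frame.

38608 frames

Frames at target rate = 37064 × (50) / (48) = 115825/3 ≈ 38608.333.
Nearest whole frame: 38608.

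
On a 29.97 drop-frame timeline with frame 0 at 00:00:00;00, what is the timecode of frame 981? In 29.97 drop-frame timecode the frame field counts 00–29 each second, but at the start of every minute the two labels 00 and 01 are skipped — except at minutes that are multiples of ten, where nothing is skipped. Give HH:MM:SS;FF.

00:00:32;21

Each 10-minute DF block holds 10 × 60 × 30 − 9 × 2 = 17982 frames. 981 ÷ 17982 → 0 full blocks, remainder 981.
Within the partial block the first minute is 1800 frames and each further minute 1798, so 0 further minute boundaries passed. Total skipped labels = 18 × 0 + 2 × 0 = 0.
Non-drop label index = 981 + 0 = 981; at 30 labels/s that is 00:00:32:21, i.e. DF 00:00:32;21.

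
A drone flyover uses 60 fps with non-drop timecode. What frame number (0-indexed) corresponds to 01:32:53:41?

334421

Total seconds to the label: (1 × 3600 + 32 × 60 + 53) = 5573.
Frame index = 5573 × 60 + 41 = 334421.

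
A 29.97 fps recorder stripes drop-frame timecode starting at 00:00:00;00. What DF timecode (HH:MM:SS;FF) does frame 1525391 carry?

14:08:17;09

Ten DF minutes hold 17982 frames, so frame 1525391 lies in block 84 (frames 1510488–1528469) with 14903 frames into that block.
The block's first minute is 1800 frames and the rest 1798 each; 14903 frames reaches minute 8, so 84 × 18 + 8 × 2 = 1528 labels have been skipped so far.
Adding those back, label number 1525391 + 1528 = 1526919 at 30 labels/s is 50897 s + 9 f = 14 h 8 min 17 s frame 9, i.e. 14:08:17;09.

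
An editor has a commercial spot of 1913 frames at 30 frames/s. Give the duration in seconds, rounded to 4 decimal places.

63.7667 seconds

Running time = 1913 × 1/30 = 1913/30 s ≈ 63.7667 s.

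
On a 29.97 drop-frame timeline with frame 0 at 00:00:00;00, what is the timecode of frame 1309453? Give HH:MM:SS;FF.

Each 10-minute DF block holds 10 × 60 × 30 − 9 × 2 = 17982 frames. 1309453 ÷ 17982 → 72 full blocks, remainder 14749.
Within the partial block the first minute is 1800 frames and each further minute 1798, so 8 further minute boundaries passed. Total skipped labels = 18 × 72 + 2 × 8 = 1312.
Non-drop label index = 1309453 + 1312 = 1310765; at 30 labels/s that is 12:08:12:05, i.e. DF 12:08:12;05.

12:08:12;05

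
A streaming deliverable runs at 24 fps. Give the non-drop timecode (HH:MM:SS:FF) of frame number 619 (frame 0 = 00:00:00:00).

00:00:25:19

619 ÷ 24 = 25 full seconds, remainder 19 frames.
25 s = 0 h 0 min 25 s.
Timecode: 00:00:25:19.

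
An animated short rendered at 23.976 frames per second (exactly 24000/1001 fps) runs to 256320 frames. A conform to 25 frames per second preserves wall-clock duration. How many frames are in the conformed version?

Target frames = source frames × (target rate / source rate) = 256320 × (25)/(24000/1001) = 256320 × 1001/960 = 267267.

267267 frames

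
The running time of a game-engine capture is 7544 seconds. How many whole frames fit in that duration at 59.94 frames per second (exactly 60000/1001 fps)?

452187 frames

Frames = 7544 × 60000/1001 = 452640000/1001 ≈ 452187.8122.
Complete frames: 452187.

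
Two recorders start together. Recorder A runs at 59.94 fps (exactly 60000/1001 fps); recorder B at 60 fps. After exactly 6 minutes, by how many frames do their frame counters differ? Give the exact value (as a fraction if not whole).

21600/1001 frames

6 min = 360 s.
A emits 60000/1001 × 360 = 21600000/1001 frames; B emits 60 × 360 = 21600.
Difference = 21600/1001 frames (≈ 21.5784); B is ahead of A.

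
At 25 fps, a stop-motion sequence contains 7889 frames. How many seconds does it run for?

315.56 seconds

Running time = 7889 / (25) = 315.56 s.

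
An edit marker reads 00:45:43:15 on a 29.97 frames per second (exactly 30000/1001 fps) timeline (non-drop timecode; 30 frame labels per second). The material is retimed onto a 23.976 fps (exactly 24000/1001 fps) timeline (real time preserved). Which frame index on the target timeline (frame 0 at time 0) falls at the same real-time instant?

frame 65844

Source frame index: (0×3600 + 45×60 + 43) × 30 + 15 = 82305.
Real time: 82305 / (30000/1001) = 5492487/2000 s.
Target frame: (5492487/2000) × (24000/1001) = 65844.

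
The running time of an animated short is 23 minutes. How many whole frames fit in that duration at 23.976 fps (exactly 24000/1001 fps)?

23 min = 1380 s.
Frames = 1380 × 24000/1001 = 33120000/1001 ≈ 33086.9131.
Complete frames: 33086.

33086 frames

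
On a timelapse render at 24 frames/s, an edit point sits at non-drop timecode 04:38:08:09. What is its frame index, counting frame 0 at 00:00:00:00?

Total seconds to the label: (4 × 3600 + 38 × 60 + 8) = 16688.
Frame index = 16688 × 24 + 9 = 400521.

400521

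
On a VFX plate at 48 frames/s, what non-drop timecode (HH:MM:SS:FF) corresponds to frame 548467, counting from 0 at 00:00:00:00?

03:10:26:19

548467 ÷ 48 = 11426 full seconds, remainder 19 frames.
11426 s = 3 h 10 min 26 s.
Timecode: 03:10:26:19.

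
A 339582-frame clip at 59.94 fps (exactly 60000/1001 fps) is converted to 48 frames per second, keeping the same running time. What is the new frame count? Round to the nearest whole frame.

271937 frames

Frames at target rate = 339582 × (48) / (60000/1001) = 169960791/625 ≈ 271937.266.
Nearest whole frame: 271937.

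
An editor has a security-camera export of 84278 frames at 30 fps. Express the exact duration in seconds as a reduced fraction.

Running time = 84278 ÷ (30) = 84278 × 1/30 = 42139/15 s.

42139/15 seconds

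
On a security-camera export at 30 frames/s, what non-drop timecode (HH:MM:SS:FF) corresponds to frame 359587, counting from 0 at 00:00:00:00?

03:19:46:07

359587 ÷ 30 = 11986 full seconds, remainder 7 frames.
11986 s = 3 h 19 min 46 s.
Timecode: 03:19:46:07.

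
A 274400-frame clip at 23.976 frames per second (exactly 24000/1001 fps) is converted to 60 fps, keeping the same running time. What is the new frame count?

686686 frames

Target frames = source frames × (target rate / source rate) = 274400 × (60)/(24000/1001) = 274400 × 1001/400 = 686686.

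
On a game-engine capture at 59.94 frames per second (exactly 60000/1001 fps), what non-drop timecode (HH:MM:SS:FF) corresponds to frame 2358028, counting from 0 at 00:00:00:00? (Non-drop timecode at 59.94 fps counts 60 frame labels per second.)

2358028 ÷ 60 = 39300 full seconds, remainder 28 frames.
39300 s = 10 h 55 min 0 s.
Timecode: 10:55:00:28.

10:55:00:28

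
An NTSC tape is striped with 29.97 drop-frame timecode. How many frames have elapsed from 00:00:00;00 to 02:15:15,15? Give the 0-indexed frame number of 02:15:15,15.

243221

Complete 10-minute blocks: 13, each 17982 frames → 233766.
Remaining 5 whole minutes in the current block: 1800 + 4 × 1798 = 8992 frames.
Within the current minute: 15 × 30 + 15 − 2 = 463 (labels ;00/;01 skipped at this minute). Total = 233766 + 8992 + 463 = 243221.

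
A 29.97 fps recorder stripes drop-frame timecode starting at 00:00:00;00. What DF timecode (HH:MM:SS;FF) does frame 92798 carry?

Each 10-minute DF block holds 10 × 60 × 30 − 9 × 2 = 17982 frames. 92798 ÷ 17982 → 5 full blocks, remainder 2888.
Within the partial block the first minute is 1800 frames and each further minute 1798, so 1 further minute boundary passed. Total skipped labels = 18 × 5 + 2 × 1 = 92.
Non-drop label index = 92798 + 92 = 92890; at 30 labels/s that is 00:51:36:10, i.e. DF 00:51:36;10.

00:51:36;10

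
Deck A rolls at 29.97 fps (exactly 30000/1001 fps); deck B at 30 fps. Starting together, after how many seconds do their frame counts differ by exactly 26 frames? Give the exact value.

13013/15 seconds

The gap grows by |30 − 30000/1001| = 30/1001 frames per second.
Time for a 26-frame gap: 26 ÷ (30/1001) = 13013/15 s.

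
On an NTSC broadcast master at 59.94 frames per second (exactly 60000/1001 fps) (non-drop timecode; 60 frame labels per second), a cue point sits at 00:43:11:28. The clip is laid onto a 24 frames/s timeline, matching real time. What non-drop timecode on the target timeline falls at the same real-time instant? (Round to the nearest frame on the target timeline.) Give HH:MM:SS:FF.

Source frame index: (0×3600 + 43×60 + 11) × 60 + 28 = 155488.
Real time: 155488 / (60000/1001) = 4863859/1875 s.
Target frame: (4863859/1875) × (24) = 38910872/625 ≈ 62257.395 → 62257.
At 24 labels/s: frame 62257 → 00:43:14:01.

00:43:14:01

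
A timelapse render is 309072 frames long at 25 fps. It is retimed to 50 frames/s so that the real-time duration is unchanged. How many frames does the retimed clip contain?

Frames at target rate = 309072 × (50) / (25) = 618144.

618144 frames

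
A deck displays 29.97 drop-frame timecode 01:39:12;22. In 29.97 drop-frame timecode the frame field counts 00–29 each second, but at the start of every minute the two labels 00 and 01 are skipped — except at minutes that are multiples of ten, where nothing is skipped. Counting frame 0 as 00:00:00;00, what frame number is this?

As if non-drop at 30 labels/s: (1 × 3600 + 39 × 60 + 12) × 30 + 22 = 178582.
Minute boundaries passed: 99; those not divisible by 10: 99 − 9 = 90; dropped labels = 2 × 90 = 180.
Actual frame index = 178582 − 180 = 178402.

178402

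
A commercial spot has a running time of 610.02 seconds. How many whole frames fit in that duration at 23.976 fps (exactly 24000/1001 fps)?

14625 frames

Frames = 610.02 × 24000/1001 = 14640480/1001 ≈ 14625.8541.
Complete frames: 14625.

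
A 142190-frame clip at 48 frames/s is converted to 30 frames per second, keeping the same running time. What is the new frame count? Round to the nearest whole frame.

88869 frames

Frames at target rate = 142190 × (30) / (48) = 355475/4 ≈ 88868.750.
Nearest whole frame: 88869.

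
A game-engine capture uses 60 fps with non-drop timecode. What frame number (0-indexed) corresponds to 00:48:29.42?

Total seconds to the label: (0 × 3600 + 48 × 60 + 29) = 2909.
Frame index = 2909 × 60 + 42 = 174582.

frame 174582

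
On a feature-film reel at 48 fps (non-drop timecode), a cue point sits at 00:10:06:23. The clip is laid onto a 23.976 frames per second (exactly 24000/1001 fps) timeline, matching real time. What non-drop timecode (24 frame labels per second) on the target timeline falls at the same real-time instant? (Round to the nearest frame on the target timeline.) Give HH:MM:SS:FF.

00:10:05:21

Source frame index: (0×3600 + 10×60 + 6) × 48 + 23 = 29111.
Real time: 29111 / (48) = 29111/48 s.
Target frame: (29111/48) × (24000/1001) = 14555500/1001 ≈ 14540.959 → 14541.
At 24 labels/s: frame 14541 → 00:10:05:21.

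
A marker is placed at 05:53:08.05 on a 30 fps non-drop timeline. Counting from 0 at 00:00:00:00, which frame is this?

frame 635645

Total seconds to the label: (5 × 3600 + 53 × 60 + 8) = 21188.
Frame index = 21188 × 30 + 5 = 635645.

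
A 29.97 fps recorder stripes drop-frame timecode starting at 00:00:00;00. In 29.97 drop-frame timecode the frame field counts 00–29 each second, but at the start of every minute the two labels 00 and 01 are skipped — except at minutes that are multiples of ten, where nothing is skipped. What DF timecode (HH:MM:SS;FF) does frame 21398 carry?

00:11:53;28

Each 10-minute DF block holds 10 × 60 × 30 − 9 × 2 = 17982 frames. 21398 ÷ 17982 → 1 full block, remainder 3416.
Within the partial block the first minute is 1800 frames and each further minute 1798, so 1 further minute boundary passed. Total skipped labels = 18 × 1 + 2 × 1 = 20.
Non-drop label index = 21398 + 20 = 21418; at 30 labels/s that is 00:11:53:28, i.e. DF 00:11:53;28.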